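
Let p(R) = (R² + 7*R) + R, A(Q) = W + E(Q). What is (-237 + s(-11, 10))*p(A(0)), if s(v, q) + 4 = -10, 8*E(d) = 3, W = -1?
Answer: 74045/64 ≈ 1157.0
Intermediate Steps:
E(d) = 3/8 (E(d) = (⅛)*3 = 3/8)
s(v, q) = -14 (s(v, q) = -4 - 10 = -14)
A(Q) = -5/8 (A(Q) = -1 + 3/8 = -5/8)
p(R) = R² + 8*R
(-237 + s(-11, 10))*p(A(0)) = (-237 - 14)*(-5*(8 - 5/8)/8) = -(-1255)*59/(8*8) = -251*(-295/64) = 74045/64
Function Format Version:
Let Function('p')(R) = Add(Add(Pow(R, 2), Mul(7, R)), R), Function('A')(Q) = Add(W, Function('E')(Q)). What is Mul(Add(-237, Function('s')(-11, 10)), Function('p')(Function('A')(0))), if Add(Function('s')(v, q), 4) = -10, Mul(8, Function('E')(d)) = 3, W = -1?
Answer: Rational(74045, 64) ≈ 1157.0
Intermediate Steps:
Function('E')(d) = Rational(3, 8) (Function('E')(d) = Mul(Rational(1, 8), 3) = Rational(3, 8))
Function('s')(v, q) = -14 (Function('s')(v, q) = Add(-4, -10) = -14)
Function('A')(Q) = Rational(-5, 8) (Function('A')(Q) = Add(-1, Rational(3, 8)) = Rational(-5, 8))
Function('p')(R) = Add(Pow(R, 2), Mul(8, R))
Mul(Add(-237, Function('s')(-11, 10)), Function('p')(Function('A')(0))) = Mul(Add(-237, -14), Mul(Rational(-5, 8), Add(8, Rational(-5, 8)))) = Mul(-251, Mul(Rational(-5, 8), Rational(59, 8))) = Mul(-251, Rational(-295, 64)) = Rational(74045, 64)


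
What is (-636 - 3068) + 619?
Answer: -3085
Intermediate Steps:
(-636 - 3068) + 619 = -3704 + 619 = -3085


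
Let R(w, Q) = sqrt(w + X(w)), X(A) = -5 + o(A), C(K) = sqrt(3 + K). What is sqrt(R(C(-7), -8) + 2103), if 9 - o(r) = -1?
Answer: sqrt(2103 + sqrt(5 + 2*I)) ≈ 45.883 + 0.0048*I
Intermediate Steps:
o(r) = 10 (o(r) = 9 - 1*(-1) = 9 + 1 = 10)
X(A) = 5 (X(A) = -5 + 10 = 5)
R(w, Q) = sqrt(5 + w) (R(w, Q) = sqrt(w + 5) = sqrt(5 + w))
sqrt(R(C(-7), -8) + 2103) = sqrt(sqrt(5 + sqrt(3 - 7)) + 2103) = sqrt(sqrt(5 + sqrt(-4)) + 2103) = sqrt(sqrt(5 + 2*I) + 2103) = sqrt(2103 + sqrt(5 + 2*I))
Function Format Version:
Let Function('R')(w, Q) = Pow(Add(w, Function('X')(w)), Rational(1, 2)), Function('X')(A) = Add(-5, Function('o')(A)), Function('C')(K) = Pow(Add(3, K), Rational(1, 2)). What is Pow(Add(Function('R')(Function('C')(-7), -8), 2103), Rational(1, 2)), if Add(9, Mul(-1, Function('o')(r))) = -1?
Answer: Pow(Add(2103, Pow(Add(5, Mul(2, I)), Rational(1, 2))), Rational(1, 2)) ≈ Add(45.883, Mul(0.0048, I))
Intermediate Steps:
Function('o')(r) = 10 (Function('o')(r) = Add(9, Mul(-1, -1)) = Add(9, 1) = 10)
Function('X')(A) = 5 (Function('X')(A) = Add(-5, 10) = 5)
Function('R')(w, Q) = Pow(Add(5, w), Rational(1, 2)) (Function('R')(w, Q) = Pow(Add(w, 5), Rational(1, 2)) = Pow(Add(5, w), Rational(1, 2)))
Pow(Add(Function('R')(Function('C')(-7), -8), 2103), Rational(1, 2)) = Pow(Add(Pow(Add(5, Pow(Add(3, -7), Rational(1, 2))), Rational(1, 2)), 2103), Rational(1, 2)) = Pow(Add(Pow(Add(5, Pow(-4, Rational(1, 2))), Rational(1, 2)), 2103), Rational(1, 2)) = Pow(Add(Pow(Add(5, Mul(2, I)), Rational(1, 2)), 2103), Rational(1, 2)) = Pow(Add(2103, Pow(Add(5, Mul(2, I)), Rational(1, 2))), Rational(1, 2))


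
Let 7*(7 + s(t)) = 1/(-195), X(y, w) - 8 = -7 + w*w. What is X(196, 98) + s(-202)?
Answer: 13101269/1365 ≈ 9598.0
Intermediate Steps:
X(y, w) = 1 + w² (X(y, w) = 8 + (-7 + w*w) = 8 + (-7 + w²) = 1 + w²)
s(t) = -9556/1365 (s(t) = -7 + (⅐)/(-195) = -7 + (⅐)*(-1/195) = -7 - 1/1365 = -9556/1365)
X(196, 98) + s(-202) = (1 + 98²) - 9556/1365 = (1 + 9604) - 9556/1365 = 9605 - 9556/1365 = 13101269/1365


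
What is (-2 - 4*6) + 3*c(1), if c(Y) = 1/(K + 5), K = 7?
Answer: -103/4 ≈ -25.750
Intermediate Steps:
c(Y) = 1/12 (c(Y) = 1/(7 + 5) = 1/12)
(-2 - 4*6) + 3*c(1) = (-2 - 4*6) + 3*(1/12) = (-2 - 24) + ¼ = -26 + ¼ = -103/4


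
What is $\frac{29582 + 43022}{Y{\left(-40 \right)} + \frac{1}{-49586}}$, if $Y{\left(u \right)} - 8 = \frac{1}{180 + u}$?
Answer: $\frac{252009936080}{27792883} \approx 9067.4$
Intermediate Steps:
$Y{\left(u \right)} = 8 + \frac{1}{180 + u}$
$\frac{29582 + 43022}{Y{\left(-40 \right)} + \frac{1}{-49586}} = \frac{29582 + 43022}{\frac{1441 + 8 \left(-40\right)}{180 - 40} + \frac{1}{-49586}} = \frac{72604}{\frac{1441 - 320}{140} - \frac{1}{49586}} = \frac{72604}{\frac{1}{140} \cdot 1121 - \frac{1}{49586}} = \frac{72604}{\frac{1121}{140} - \frac{1}{49586}} = \frac{72604}{\frac{27792883}{3471020}} = 72604 \cdot \frac{3471020}{27792883} = \frac{252009936080}{27792883}$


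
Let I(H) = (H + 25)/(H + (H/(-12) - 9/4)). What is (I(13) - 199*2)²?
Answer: 130599184/841 ≈ 1.5529e+5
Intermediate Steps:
I(H) = (25 + H)/(-9/4 + 11*H/12) (I(H) = (25 + H)/(H + (H*(-1/12) - 9*¼)) = (25 + H)/(H + (-H/12 - 9/4)) = (25 + H)/(H + (-9/4 - H/12)) = (25 + H)/(-9/4 + 11*H/12))
(I(13) - 199*2)² = (12*(25 + 13)/(-27 + 11*13) - 199*2)² = (12*38/(-27 + 143) - 398)² = (12*38/116 - 398)² = (12*(1/116)*38 - 398)² = (114/29 - 398)² = (-11428/29)² = 130599184/841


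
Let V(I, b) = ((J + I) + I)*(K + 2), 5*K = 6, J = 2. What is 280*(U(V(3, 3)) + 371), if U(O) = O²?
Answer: 1436904/5 ≈ 2.8738e+5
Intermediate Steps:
K = 6/5 (K = (⅕)*6 = 6/5 ≈ 1.2000)
V(I, b) = 32/5 + 32*I/5 (V(I, b) = ((2 + I) + I)*(6/5 + 2) = (2 + 2*I)*(16/5) = 32/5 + 32*I/5)
280*(U(V(3, 3)) + 371) = 280*((32/5 + (32/5)*3)² + 371) = 280*((32/5 + 96/5)² + 371) = 280*((128/5)² + 371) = 280*(16384/25 + 371) = 280*(25659/25) = 1436904/5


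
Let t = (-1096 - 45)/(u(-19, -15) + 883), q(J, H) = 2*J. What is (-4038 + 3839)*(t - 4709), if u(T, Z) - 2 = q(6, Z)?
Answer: 840797686/897 ≈ 9.3734e+5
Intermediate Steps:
u(T, Z) = 14 (u(T, Z) = 2 + 2*6 = 2 + 12 = 14)
t = -1141/897 (t = (-1096 - 45)/(14 + 883) = -1141/897 ≈ -1.2720)
(-4038 + 3839)*(t - 4709) = (-4038 + 3839)*(-1141/897 - 4709) = -199*(-4225114/897) = 840797686/897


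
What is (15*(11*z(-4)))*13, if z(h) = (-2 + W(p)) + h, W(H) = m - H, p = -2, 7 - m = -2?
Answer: 10725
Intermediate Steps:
m = 9 (m = 7 - 1*(-2) = 7 + 2 = 9)
W(H) = 9 - H
z(h) = 9 + h (z(h) = (-2 + (9 - 1*(-2))) + h = (-2 + (9 + 2)) + h = (-2 + 11) + h = 9 + h)
(15*(11*z(-4)))*13 = (15*(11*(9 - 4)))*13 = (15*(11*5))*13 = (15*55)*13 = 825*13 = 10725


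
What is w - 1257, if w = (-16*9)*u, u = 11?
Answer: -2841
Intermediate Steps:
w = -1584 (w = -16*9*11 = -144*11 = -1584)
w - 1257 = -1584 - 1257 = -2841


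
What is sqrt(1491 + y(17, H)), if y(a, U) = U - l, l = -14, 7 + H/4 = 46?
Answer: sqrt(1661) ≈ 40.755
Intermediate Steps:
H = 156 (H = -28 + 4*46 = -28 + 184 = 156)
y(a, U) = 14 + U (y(a, U) = U - 1*(-14) = U + 14 = 14 + U)
sqrt(1491 + y(17, H)) = sqrt(1491 + (14 + 156)) = sqrt(1491 + 170) = sqrt(1661)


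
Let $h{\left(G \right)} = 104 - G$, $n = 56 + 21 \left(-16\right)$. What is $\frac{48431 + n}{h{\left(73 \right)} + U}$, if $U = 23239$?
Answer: $\frac{269}{130} \approx 2.0692$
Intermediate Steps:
$n = -280$ ($n = 56 - 336 = -280$)
$\frac{48431 + n}{h{\left(73 \right)} + U} = \frac{48431 - 280}{\left(104 - 73\right) + 23239} = \frac{48151}{\left(104 - 73\right) + 23239} = \frac{48151}{31 + 23239} = \frac{48151}{23270} = 48151 \cdot \frac{1}{23270} = \frac{269}{130}$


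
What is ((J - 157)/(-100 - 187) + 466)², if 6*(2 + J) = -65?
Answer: 645565647841/2965284 ≈ 2.1771e+5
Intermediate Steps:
J = -77/6 (J = -2 + (⅙)*(-65) = -2 - 65/6 = -77/6 ≈ -12.833)
((J - 157)/(-100 - 187) + 466)² = ((-77/6 - 157)/(-100 - 187) + 466)² = (-1019/6/(-287) + 466)² = (-1019/6*(-1/287) + 466)² = (1019/1722 + 466)² = (803471/1722)² = 645565647841/2965284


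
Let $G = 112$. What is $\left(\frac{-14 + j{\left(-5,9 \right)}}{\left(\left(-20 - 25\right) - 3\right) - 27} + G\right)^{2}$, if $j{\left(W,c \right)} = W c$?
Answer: $\frac{71554681}{5625} \approx 12721.0$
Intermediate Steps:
$\left(\frac{-14 + j{\left(-5,9 \right)}}{\left(\left(-20 - 25\right) - 3\right) - 27} + G\right)^{2} = \left(\frac{-14 - 45}{\left(\left(-20 - 25\right) - 3\right) - 27} + 112\right)^{2} = \left(\frac{-14 - 45}{\left(-45 - 3\right) - 27} + 112\right)^{2} = \left(- \frac{59}{-48 - 27} + 112\right)^{2} = \left(- \frac{59}{-75} + 112\right)^{2} = \left(\left(-59\right) \left(- \frac{1}{75}\right) + 112\right)^{2} = \left(\frac{59}{75} + 112\right)^{2} = \left(\frac{8459}{75}\right)^{2} = \frac{71554681}{5625}$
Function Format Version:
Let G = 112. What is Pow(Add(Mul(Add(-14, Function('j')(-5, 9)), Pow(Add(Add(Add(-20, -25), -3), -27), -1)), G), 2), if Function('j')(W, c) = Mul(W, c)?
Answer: Rational(71554681, 5625) ≈ 12721.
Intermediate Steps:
Pow(Add(Mul(Add(-14, Function('j')(-5, 9)), Pow(Add(Add(Add(-20, -25), -3), -27), -1)), G), 2) = Pow(Add(Mul(Add(-14, Mul(-5, 9)), Pow(Add(Add(Add(-20, -25), -3), -27), -1)), 112), 2) = Pow(Add(Mul(Add(-14, -45), Pow(Add(Add(-45, -3), -27), -1)), 112), 2) = Pow(Add(Mul(-59, Pow(Add(-48, -27), -1)), 112), 2) = Pow(Add(Mul(-59, Pow(-75, -1)), 112), 2) = Pow(Add(Mul(-59, Rational(-1, 75)), 112), 2) = Pow(Add(Rational(59, 75), 112), 2) = Pow(Rational(8459, 75), 2) = Rational(71554681, 5625)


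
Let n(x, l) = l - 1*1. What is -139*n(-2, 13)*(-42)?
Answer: 70056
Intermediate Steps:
n(x, l) = -1 + l (n(x, l) = l - 1 = -1 + l)
-139*n(-2, 13)*(-42) = -139*(-1 + 13)*(-42) = -139*12*(-42) = -1668*(-42) = 70056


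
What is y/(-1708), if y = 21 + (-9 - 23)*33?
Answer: 1035/1708 ≈ 0.60597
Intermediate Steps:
y = -1035 (y = 21 - 32*33 = 21 - 1056 = -1035)
y/(-1708) = -1035/(-1708) = -1035*(-1/1708) = 1035/1708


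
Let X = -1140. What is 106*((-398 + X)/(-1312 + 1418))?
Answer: -1538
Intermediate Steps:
106*((-398 + X)/(-1312 + 1418)) = 106*((-398 - 1140)/(-1312 + 1418)) = 106*(-1538/106) = 106*(-1538*1/106) = 106*(-769/53) = -1538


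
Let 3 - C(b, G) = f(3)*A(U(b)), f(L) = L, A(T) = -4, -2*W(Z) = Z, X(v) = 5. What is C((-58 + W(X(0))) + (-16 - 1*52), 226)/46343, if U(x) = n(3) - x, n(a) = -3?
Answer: 15/46343 ≈ 0.00032367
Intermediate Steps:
W(Z) = -Z/2
U(x) = -3 - x
C(b, G) = 15 (C(b, G) = 3 - 3*(-4) = 3 - 1*(-12) = 3 + 12 = 15)
C((-58 + W(X(0))) + (-16 - 1*52), 226)/46343 = 15/46343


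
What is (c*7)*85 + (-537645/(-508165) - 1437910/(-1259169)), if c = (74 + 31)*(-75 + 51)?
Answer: -191882619055423369/127973122977 ≈ -1.4994e+6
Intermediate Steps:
c = -2520 (c = 105*(-24) = -2520)
(c*7)*85 + (-537645/(-508165) - 1437910/(-1259169)) = -2520*7*85 + (-537645/(-508165) - 1437910/(-1259169)) = -17640*85 + (-537645*(-1/508165) - 1437910*(-1/1259169)) = -1499400 + (107529/101633 + 1437910/1259169) = -1499400 + 281536290431/127973122977 = -191882619055423369/127973122977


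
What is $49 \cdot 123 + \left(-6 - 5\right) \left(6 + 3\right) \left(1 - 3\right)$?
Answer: $6225$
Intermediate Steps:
$49 \cdot 123 + \left(-6 - 5\right) \left(6 + 3\right) \left(1 - 3\right) = 6027 - 11 \cdot 9 \left(-2\right) = 6027 - -198 = 6027 + 198 = 6225$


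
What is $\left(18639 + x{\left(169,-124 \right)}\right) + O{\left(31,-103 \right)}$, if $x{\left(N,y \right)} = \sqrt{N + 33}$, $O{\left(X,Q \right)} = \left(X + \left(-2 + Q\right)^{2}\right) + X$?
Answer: $29726 + \sqrt{202} \approx 29740.0$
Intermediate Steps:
$O{\left(X,Q \right)} = \left(-2 + Q\right)^{2} + 2 X$
$x{\left(N,y \right)} = \sqrt{33 + N}$
$\left(18639 + x{\left(169,-124 \right)}\right) + O{\left(31,-103 \right)} = \left(18639 + \sqrt{33 + 169}\right) + \left(\left(-2 - 103\right)^{2} + 2 \cdot 31\right) = \left(18639 + \sqrt{202}\right) + \left(\left(-105\right)^{2} + 62\right) = \left(18639 + \sqrt{202}\right) + \left(11025 + 62\right) = \left(18639 + \sqrt{202}\right) + 11087 = 29726 + \sqrt{202}$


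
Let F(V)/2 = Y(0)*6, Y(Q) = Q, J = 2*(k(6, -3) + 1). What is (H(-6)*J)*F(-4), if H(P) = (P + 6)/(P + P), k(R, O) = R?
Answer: 0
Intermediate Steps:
H(P) = (6 + P)/(2*P) (H(P) = (6 + P)/((2*P)) = (6 + P)*(1/(2*P)) = (6 + P)/(2*P))
J = 14 (J = 2*(6 + 1) = 2*7 = 14)
F(V) = 0 (F(V) = 2*(0*6) = 2*0 = 0)
(H(-6)*J)*F(-4) = (((½)*(6 - 6)/(-6))*14)*0 = (((½)*(-⅙)*0)*14)*0 = (0*14)*0 = 0*0 = 0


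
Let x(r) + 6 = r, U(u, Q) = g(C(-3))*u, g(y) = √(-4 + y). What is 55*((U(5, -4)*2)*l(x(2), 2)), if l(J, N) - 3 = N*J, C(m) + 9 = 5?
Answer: -5500*I*√2 ≈ -7778.2*I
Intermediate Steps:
C(m) = -4 (C(m) = -9 + 5 = -4)
U(u, Q) = 2*I*u*√2 (U(u, Q) = √(-4 - 4)*u = √(-8)*u = (2*I*√2)*u = 2*I*u*√2)
x(r) = -6 + r
l(J, N) = 3 + J*N (l(J, N) = 3 + N*J = 3 + J*N)
55*((U(5, -4)*2)*l(x(2), 2)) = 55*(((2*I*5*√2)*2)*(3 + (-6 + 2)*2)) = 55*(((10*I*√2)*2)*(3 - 4*2)) = 55*((20*I*√2)*(3 - 8)) = 55*((20*I*√2)*(-5)) = 55*(-100*I*√2) = -5500*I*√2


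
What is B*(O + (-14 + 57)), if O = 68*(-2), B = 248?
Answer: -23064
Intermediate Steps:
O = -136
B*(O + (-14 + 57)) = 248*(-136 + (-14 + 57)) = 248*(-136 + 43) = 248*(-93) = -23064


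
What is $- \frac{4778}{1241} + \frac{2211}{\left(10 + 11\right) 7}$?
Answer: $\frac{680495}{60809} \approx 11.191$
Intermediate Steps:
$- \frac{4778}{1241} + \frac{2211}{\left(10 + 11\right) 7} = \left(-4778\right) \frac{1}{1241} + \frac{2211}{21 \cdot 7} = - \frac{4778}{1241} + \frac{2211}{147} = - \frac{4778}{1241} + 2211 \cdot \frac{1}{147} = - \frac{4778}{1241} + \frac{737}{49} = \frac{680495}{60809}$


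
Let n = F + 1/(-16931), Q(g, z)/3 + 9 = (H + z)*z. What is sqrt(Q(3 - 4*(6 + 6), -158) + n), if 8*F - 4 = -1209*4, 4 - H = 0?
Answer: 3*sqrt(2304895691426)/16931 ≈ 269.01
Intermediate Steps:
H = 4 (H = 4 - 1*0 = 4 + 0 = 4)
F = -604 (F = 1/2 + (-1209*4)/8 = 1/2 + (1/8)*(-4836) = 1/2 - 1209/2 = -604)
Q(g, z) = -27 + 3*z*(4 + z) (Q(g, z) = -27 + 3*((4 + z)*z) = -27 + 3*(z*(4 + z)) = -27 + 3*z*(4 + z))
n = -10226325/16931 (n = -604 + 1/(-16931) = -604 - 1/16931 = -10226325/16931 ≈ -604.00)
sqrt(Q(3 - 4*(6 + 6), -158) + n) = sqrt((-27 + 3*(-158)**2 + 12*(-158)) - 10226325/16931) = sqrt((-27 + 3*24964 - 1896) - 10226325/16931) = sqrt((-27 + 74892 - 1896) - 10226325/16931) = sqrt(72969 - 10226325/16931) = sqrt(1225211814/16931) = 3*sqrt(2304895691426)/16931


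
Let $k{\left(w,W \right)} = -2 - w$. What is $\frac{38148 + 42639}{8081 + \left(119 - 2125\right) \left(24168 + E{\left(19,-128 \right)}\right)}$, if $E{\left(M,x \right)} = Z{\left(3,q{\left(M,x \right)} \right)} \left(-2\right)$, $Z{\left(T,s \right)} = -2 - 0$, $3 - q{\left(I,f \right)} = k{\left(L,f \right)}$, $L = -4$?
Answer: $- \frac{26929}{16160317} \approx -0.0016664$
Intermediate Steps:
$q{\left(I,f \right)} = 1$ ($q{\left(I,f \right)} = 3 - \left(-2 - -4\right) = 3 - \left(-2 + 4\right) = 3 - 2 = 1$)
$Z{\left(T,s \right)} = -2$ ($Z{\left(T,s \right)} = -2 + 0 = -2$)
$E{\left(M,x \right)} = 4$ ($E{\left(M,x \right)} = \left(-2\right) \left(-2\right) = 4$)
$\frac{38148 + 42639}{8081 + \left(119 - 2125\right) \left(24168 + E{\left(19,-128 \right)}\right)} = \frac{38148 + 42639}{8081 + \left(119 - 2125\right) \left(24168 + 4\right)} = \frac{80787}{8081 - 48489032} = \frac{80787}{-48480951} = 80787 \left(- \frac{1}{48480951}\right) = - \frac{26929}{16160317}$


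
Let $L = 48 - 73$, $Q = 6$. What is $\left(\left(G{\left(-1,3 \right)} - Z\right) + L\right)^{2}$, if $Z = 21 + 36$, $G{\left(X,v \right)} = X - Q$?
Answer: $7921$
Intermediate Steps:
$G{\left(X,v \right)} = -6 + X$ ($G{\left(X,v \right)} = X - 6 = -6 + X$)
$L = -25$
$Z = 57$
$\left(\left(G{\left(-1,3 \right)} - Z\right) + L\right)^{2} = \left(\left(\left(-6 - 1\right) - 57\right) - 25\right)^{2} = \left(\left(-7 - 57\right) - 25\right)^{2} = \left(-64 - 25\right)^{2} = \left(-89\right)^{2} = 7921$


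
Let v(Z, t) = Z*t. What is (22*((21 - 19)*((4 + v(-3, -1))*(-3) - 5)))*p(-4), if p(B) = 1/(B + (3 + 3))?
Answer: -572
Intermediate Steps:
p(B) = 1/(6 + B) (p(B) = 1/(B + 6) = 1/(6 + B))
(22*((21 - 19)*((4 + v(-3, -1))*(-3) - 5)))*p(-4) = (22*((21 - 19)*((4 - 3*(-1))*(-3) - 5)))/(6 - 4) = (22*(2*((4 + 3)*(-3) - 5)))/2 = (22*(2*(7*(-3) - 5)))*(1/2) = (22*(2*(-21 - 5)))*(1/2) = (22*(2*(-26)))*(1/2) = (22*(-52))*(1/2) = -1144*1/2 = -572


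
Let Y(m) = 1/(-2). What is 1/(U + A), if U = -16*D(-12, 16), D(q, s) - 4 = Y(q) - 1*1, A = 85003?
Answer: 1/84963 ≈ 1.1770e-5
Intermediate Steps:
Y(m) = -½
D(q, s) = 5/2 (D(q, s) = 4 + (-½ - 1*1) = 4 + (-½ - 1) = 4 - 3/2 = 5/2)
U = -40 (U = -16*5/2 = -40)
1/(U + A) = 1/(-40 + 85003) = 1/84963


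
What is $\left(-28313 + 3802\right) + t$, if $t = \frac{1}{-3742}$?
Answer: $- \frac{91720163}{3742} \approx -24511.0$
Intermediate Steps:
$t = - \frac{1}{3742} \approx -0.00026724$
$\left(-28313 + 3802\right) + t = \left(-28313 + 3802\right) - \frac{1}{3742} = -24511 - \frac{1}{3742} = - \frac{91720163}{3742}$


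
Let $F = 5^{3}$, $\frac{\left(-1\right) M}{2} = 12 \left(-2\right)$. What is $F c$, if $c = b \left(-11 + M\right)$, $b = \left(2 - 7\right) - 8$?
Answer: $-60125$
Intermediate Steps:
$M = 48$ ($M = - 2 \cdot 12 \left(-2\right) = \left(-2\right) \left(-24\right) = 48$)
$F = 125$
$b = -13$ ($b = -5 - 8 = -13$)
$c = -481$ ($c = - 13 \left(-11 + 48\right) = \left(-13\right) 37 = -481$)
$F c = 125 \left(-481\right) = -60125$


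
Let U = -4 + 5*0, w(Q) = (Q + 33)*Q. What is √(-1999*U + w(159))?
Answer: 2*√9631 ≈ 196.28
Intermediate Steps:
w(Q) = Q*(33 + Q) (w(Q) = (33 + Q)*Q = Q*(33 + Q))
U = -4 (U = -4 + 0 = -4)
√(-1999*U + w(159)) = √(-1999*(-4) + 159*(33 + 159)) = √(7996 + 159*192) = √(7996 + 30528) = √38524 = 2*√9631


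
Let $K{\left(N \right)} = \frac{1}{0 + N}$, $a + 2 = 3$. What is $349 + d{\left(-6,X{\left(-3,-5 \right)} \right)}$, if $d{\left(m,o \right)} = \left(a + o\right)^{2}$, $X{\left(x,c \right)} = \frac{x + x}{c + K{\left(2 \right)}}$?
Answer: $\frac{3190}{9} \approx 354.44$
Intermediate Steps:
$a = 1$ ($a = -2 + 3 = 1$)
$K{\left(N \right)} = \frac{1}{N}$
$X{\left(x,c \right)} = \frac{2 x}{\frac{1}{2} + c}$ ($X{\left(x,c \right)} = \frac{x + x}{c + \frac{1}{2}} = \frac{2 x}{c + \frac{1}{2}} = \frac{2 x}{\frac{1}{2} + c}$)
$d{\left(m,o \right)} = \left(1 + o\right)^{2}$
$349 + d{\left(-6,X{\left(-3,-5 \right)} \right)} = 349 + \left(1 + 4 \left(-3\right) \frac{1}{1 + 2 \left(-5\right)}\right)^{2} = 349 + \left(1 + 4 \left(-3\right) \frac{1}{1 - 10}\right)^{2} = 349 + \left(1 + 4 \left(-3\right) \frac{1}{-9}\right)^{2} = 349 + \left(1 + 4 \left(-3\right) \left(- \frac{1}{9}\right)\right)^{2} = 349 + \left(1 + \frac{4}{3}\right)^{2} = 349 + \left(\frac{7}{3}\right)^{2} = 349 + \frac{49}{9} = \frac{3190}{9}$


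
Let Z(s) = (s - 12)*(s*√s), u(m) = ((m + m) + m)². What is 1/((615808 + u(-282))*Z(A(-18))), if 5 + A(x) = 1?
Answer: -I/170435072 ≈ -5.8673e-9*I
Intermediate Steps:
A(x) = -4 (A(x) = -5 + 1 = -4)
u(m) = 9*m² (u(m) = (2*m + m)² = (3*m)² = 9*m²)
Z(s) = s^(3/2)*(-12 + s) (Z(s) = (-12 + s)*s^(3/2) = s^(3/2)*(-12 + s))
1/((615808 + u(-282))*Z(A(-18))) = 1/((615808 + 9*(-282)²)*(((-4)^(3/2)*(-12 - 4)))) = 1/((615808 + 9*79524)*((-8*I*(-16)))) = 1/((615808 + 715716)*((128*I))) = (-I/128)/1331524 = -I/170435072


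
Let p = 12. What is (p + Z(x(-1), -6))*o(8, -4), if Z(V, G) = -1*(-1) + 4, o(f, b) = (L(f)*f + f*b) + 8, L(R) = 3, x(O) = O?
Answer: 0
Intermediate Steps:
o(f, b) = 8 + 3*f + b*f (o(f, b) = (3*f + f*b) + 8 = (3*f + b*f) + 8 = 8 + 3*f + b*f)
Z(V, G) = 5 (Z(V, G) = 1 + 4 = 5)
(p + Z(x(-1), -6))*o(8, -4) = (12 + 5)*(8 + 3*8 - 4*8) = 17*(8 + 24 - 32) = 17*0 = 0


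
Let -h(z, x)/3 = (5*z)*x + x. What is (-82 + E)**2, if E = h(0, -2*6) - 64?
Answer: 12100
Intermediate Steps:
h(z, x) = -3*x - 15*x*z (h(z, x) = -3*((5*z)*x + x) = -3*(5*x*z + x) = -3*(x + 5*x*z) = -3*x - 15*x*z)
E = -28 (E = -3*(-2*6)*(1 + 5*0) - 64 = -3*(-12)*(1 + 0) - 64 = -3*(-12)*1 - 64 = 36 - 64 = -28)
(-82 + E)**2 = (-82 - 28)**2 = (-110)**2 = 12100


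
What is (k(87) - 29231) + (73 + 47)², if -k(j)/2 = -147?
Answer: -14537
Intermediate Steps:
k(j) = 294 (k(j) = -2*(-147) = 294)
(k(87) - 29231) + (73 + 47)² = (294 - 29231) + (73 + 47)² = -28937 + 120² = -28937 + 14400 = -14537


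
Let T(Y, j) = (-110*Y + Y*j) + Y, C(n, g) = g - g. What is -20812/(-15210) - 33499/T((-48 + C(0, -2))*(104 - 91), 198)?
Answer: 21350449/10829520 ≈ 1.9715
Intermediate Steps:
C(n, g) = 0
T(Y, j) = -109*Y + Y*j
-20812/(-15210) - 33499/T((-48 + C(0, -2))*(104 - 91), 198) = -20812/(-15210) - 33499*1/((-109 + 198)*(-48 + 0)*(104 - 91)) = -20812*(-1/15210) - 33499/(-48*13*89) = 10406/7605 - 33499/((-624*89)) = 10406/7605 - 33499/(-55536) = 10406/7605 - 33499*(-1/55536) = 10406/7605 + 33499/55536 = 21350449/10829520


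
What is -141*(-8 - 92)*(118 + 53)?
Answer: 2411100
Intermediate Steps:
-141*(-8 - 92)*(118 + 53) = -(-14100)*171 = -141*(-17100) = 2411100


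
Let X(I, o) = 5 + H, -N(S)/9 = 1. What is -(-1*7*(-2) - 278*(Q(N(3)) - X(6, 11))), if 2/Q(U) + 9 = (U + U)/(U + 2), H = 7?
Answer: -154642/45 ≈ -3436.5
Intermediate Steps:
N(S) = -9 (N(S) = -9*1 = -9)
X(I, o) = 12 (X(I, o) = 5 + 7 = 12)
Q(U) = 2/(-9 + 2*U/(2 + U)) (Q(U) = 2/(-9 + (U + U)/(U + 2)) = 2/(-9 + (2*U)/(2 + U)) = 2/(-9 + 2*U/(2 + U)))
-(-1*7*(-2) - 278*(Q(N(3)) - X(6, 11))) = -(-1*7*(-2) - 278*(2*(-2 - 1*(-9))/(18 + 7*(-9)) - 1*12)) = -(-7*(-2) - 278*(2*(-2 + 9)/(18 - 63) - 12)) = -(14 - 278*(2*7/(-45) - 12)) = -(14 - 278*(2*(-1/45)*7 - 12)) = -(14 - 278*(-14/45 - 12)) = -(14 - 278*(-554/45)) = -(14 + 154012/45) = -1*154642/45 = -154642/45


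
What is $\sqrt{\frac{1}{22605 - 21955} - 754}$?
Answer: $\frac{i \sqrt{12742574}}{130} \approx 27.459 i$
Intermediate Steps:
$\sqrt{\frac{1}{22605 - 21955} - 754} = \sqrt{\frac{1}{650} - 754} = \sqrt{- \frac{490099}{650}} = \frac{i \sqrt{12742574}}{130}$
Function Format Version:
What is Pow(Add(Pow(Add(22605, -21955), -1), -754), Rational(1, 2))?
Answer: Mul(Rational(1, 130), I, Pow(12742574, Rational(1, 2))) ≈ Mul(27.459, I)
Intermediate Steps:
Pow(Add(Pow(Add(22605, -21955), -1), -754), Rational(1, 2)) = Pow(Add(Pow(650, -1), -754), Rational(1, 2)) = Pow(Add(Rational(1, 650), -754), Rational(1, 2)) = Pow(Rational(-490099, 650), Rational(1, 2)) = Mul(Rational(1, 130), I, Pow(12742574, Rational(1, 2)))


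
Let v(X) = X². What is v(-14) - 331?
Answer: -135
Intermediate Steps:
v(-14) - 331 = (-14)² - 331 = 196 - 331 = -135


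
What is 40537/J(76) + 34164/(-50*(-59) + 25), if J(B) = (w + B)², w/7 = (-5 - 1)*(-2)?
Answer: 39807839/3046400 ≈ 13.067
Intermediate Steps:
w = 84 (w = 7*((-5 - 1)*(-2)) = 7*(-6*(-2)) = 7*12 = 84)
J(B) = (84 + B)²
40537/J(76) + 34164/(-50*(-59) + 25) = 40537/((84 + 76)²) + 34164/(-50*(-59) + 25) = 40537/(160²) + 34164/(2950 + 25) = 40537/25600 + 34164/2975 = 39807839/3046400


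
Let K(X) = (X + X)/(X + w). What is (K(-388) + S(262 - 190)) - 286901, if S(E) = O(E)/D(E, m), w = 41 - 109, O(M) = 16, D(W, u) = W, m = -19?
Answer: -49059742/171 ≈ -2.8690e+5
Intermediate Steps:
w = -68
K(X) = 2*X/(-68 + X) (K(X) = (X + X)/(X - 68) = (2*X)/(-68 + X) = 2*X/(-68 + X))
S(E) = 16/E
(K(-388) + S(262 - 190)) - 286901 = (2*(-388)/(-68 - 388) + 16/(262 - 190)) - 286901 = (2*(-388)/(-456) + 16/72) - 286901 = (2*(-388)*(-1/456) + 16*(1/72)) - 286901 = (97/57 + 2/9) - 286901 = 329/171 - 286901 = -49059742/171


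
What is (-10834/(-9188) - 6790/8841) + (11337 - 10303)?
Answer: 6001883039/5802222 ≈ 1034.4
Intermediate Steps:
(-10834/(-9188) - 6790/8841) + (11337 - 10303) = (-10834*(-1/9188) - 6790*1/8841) + 1034 = (5417/4594 - 970/1263) + 1034 = 2385491/5802222 + 1034 = 6001883039/5802222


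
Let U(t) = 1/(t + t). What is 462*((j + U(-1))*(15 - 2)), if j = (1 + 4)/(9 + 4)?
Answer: -693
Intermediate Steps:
j = 5/13 ≈ 0.38462
U(t) = 1/(2*t)
462*((j + U(-1))*(15 - 2)) = 462*((5/13 + (1/2)/(-1))*(15 - 2)) = 462*((5/13 + (1/2)*(-1))*13) = 462*((5/13 - 1/2)*13) = 462*(-3/26*13) = 462*(-3/2) = -693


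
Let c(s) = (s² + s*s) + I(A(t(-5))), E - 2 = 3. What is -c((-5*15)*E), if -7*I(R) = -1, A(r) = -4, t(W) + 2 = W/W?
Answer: -1968751/7 ≈ -2.8125e+5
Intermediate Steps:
t(W) = -1 (t(W) = -2 + W/W = -2 + 1 = -1)
E = 5 (E = 2 + 3 = 5)
I(R) = ⅐ (I(R) = -⅐*(-1) = ⅐)
c(s) = ⅐ + 2*s² (c(s) = (s² + s*s) + ⅐ = (s² + s²) + ⅐ = 2*s² + ⅐ = ⅐ + 2*s²)
-c((-5*15)*E) = -(⅐ + 2*(-5*15*5)²) = -(⅐ + 2*(-75*5)²) = -(⅐ + 2*(-375)²) = -(⅐ + 2*140625) = -(⅐ + 281250) = -1*1968751/7 = -1968751/7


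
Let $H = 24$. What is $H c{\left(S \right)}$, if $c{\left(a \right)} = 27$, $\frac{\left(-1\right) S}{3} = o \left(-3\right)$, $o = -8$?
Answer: $648$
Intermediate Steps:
$S = -72$ ($S = - 3 \left(\left(-8\right) \left(-3\right)\right) = \left(-3\right) 24 = -72$)
$H c{\left(S \right)} = 24 \cdot 27 = 648$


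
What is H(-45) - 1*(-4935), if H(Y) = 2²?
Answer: 4939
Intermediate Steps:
H(Y) = 4
H(-45) - 1*(-4935) = 4 - 1*(-4935) = 4 + 4935 = 4939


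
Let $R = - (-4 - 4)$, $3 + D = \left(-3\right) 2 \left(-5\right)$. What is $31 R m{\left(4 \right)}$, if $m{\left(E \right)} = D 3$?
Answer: $20088$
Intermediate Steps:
$D = 27$ ($D = -3 + \left(-3\right) 2 \left(-5\right) = -3 - -30 = -3 + 30 = 27$)
$R = 8$ ($R = \left(-1\right) \left(-8\right) = 8$)
$m{\left(E \right)} = 81$ ($m{\left(E \right)} = 27 \cdot 3 = 81$)
$31 R m{\left(4 \right)} = 31 \cdot 8 \cdot 81 = 248 \cdot 81 = 20088$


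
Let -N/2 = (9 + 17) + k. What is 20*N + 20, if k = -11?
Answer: -580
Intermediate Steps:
N = -30 (N = -2*((9 + 17) - 11) = -2*(26 - 11) = -2*15 = -30)
20*N + 20 = 20*(-30) + 20 = -600 + 20 = -580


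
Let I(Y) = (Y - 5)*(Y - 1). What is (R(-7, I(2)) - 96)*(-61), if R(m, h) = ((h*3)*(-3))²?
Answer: -38613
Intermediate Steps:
I(Y) = (-1 + Y)*(-5 + Y) (I(Y) = (-5 + Y)*(-1 + Y) = (-1 + Y)*(-5 + Y))
R(m, h) = 81*h² (R(m, h) = ((3*h)*(-3))² = (-9*h)² = 81*h²)
(R(-7, I(2)) - 96)*(-61) = (81*(5 + 2² - 6*2)² - 96)*(-61) = (81*(5 + 4 - 12)² - 96)*(-61) = (81*(-3)² - 96)*(-61) = (81*9 - 96)*(-61) = (729 - 96)*(-61) = 633*(-61) = -38613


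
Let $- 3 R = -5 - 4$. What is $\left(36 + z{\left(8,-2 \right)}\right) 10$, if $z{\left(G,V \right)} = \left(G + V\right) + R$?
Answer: $450$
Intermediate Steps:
$R = 3$ ($R = - \frac{-5 - 4}{3} = \left(- \frac{1}{3}\right) \left(-9\right) = 3$)
$z{\left(G,V \right)} = 3 + G + V$ ($z{\left(G,V \right)} = \left(G + V\right) + 3 = 3 + G + V$)
$\left(36 + z{\left(8,-2 \right)}\right) 10 = \left(36 + \left(3 + 8 - 2\right)\right) 10 = \left(36 + 9\right) 10 = 45 \cdot 10 = 450$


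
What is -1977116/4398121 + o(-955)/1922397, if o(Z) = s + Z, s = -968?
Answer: -1269753151245/2818311538679 ≈ -0.45054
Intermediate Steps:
o(Z) = -968 + Z
-1977116/4398121 + o(-955)/1922397 = -1977116/4398121 + (-968 - 955)/1922397 = -1977116*1/4398121 - 1923*1/1922397 = -1977116/4398121 - 641/640799 = -1269753151245/2818311538679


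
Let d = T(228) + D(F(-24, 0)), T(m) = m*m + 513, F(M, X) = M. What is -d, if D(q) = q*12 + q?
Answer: -52185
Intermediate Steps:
D(q) = 13*q (D(q) = 12*q + q = 13*q)
T(m) = 513 + m² (T(m) = m² + 513 = 513 + m²)
d = 52185 (d = (513 + 228²) + 13*(-24) = (513 + 51984) - 312 = 52497 - 312 = 52185)
-d = -1*52185 = -52185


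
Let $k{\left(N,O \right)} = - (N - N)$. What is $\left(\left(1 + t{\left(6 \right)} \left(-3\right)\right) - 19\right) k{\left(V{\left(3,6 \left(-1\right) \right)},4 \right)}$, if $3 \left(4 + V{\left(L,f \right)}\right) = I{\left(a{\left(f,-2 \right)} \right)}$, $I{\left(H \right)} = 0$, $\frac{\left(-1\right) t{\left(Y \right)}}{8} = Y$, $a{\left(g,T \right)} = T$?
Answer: $0$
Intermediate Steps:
$t{\left(Y \right)} = - 8 Y$
$V{\left(L,f \right)} = -4$ ($V{\left(L,f \right)} = -4 + \frac{1}{3} \cdot 0 = -4 + 0 = -4$)
$k{\left(N,O \right)} = 0$ ($k{\left(N,O \right)} = \left(-1\right) 0 = 0$)
$\left(\left(1 + t{\left(6 \right)} \left(-3\right)\right) - 19\right) k{\left(V{\left(3,6 \left(-1\right) \right)},4 \right)} = \left(\left(1 + \left(-8\right) 6 \left(-3\right)\right) - 19\right) 0 = \left(\left(1 - -144\right) - 19\right) 0 = \left(\left(1 + 144\right) - 19\right) 0 = \left(145 - 19\right) 0 = 126 \cdot 0 = 0$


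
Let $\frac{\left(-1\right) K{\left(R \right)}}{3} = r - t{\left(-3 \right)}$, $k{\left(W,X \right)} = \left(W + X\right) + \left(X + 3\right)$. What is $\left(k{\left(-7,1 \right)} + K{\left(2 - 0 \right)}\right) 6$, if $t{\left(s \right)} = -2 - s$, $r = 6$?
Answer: $-102$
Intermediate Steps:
$k{\left(W,X \right)} = 3 + W + 2 X$ ($k{\left(W,X \right)} = \left(W + X\right) + \left(3 + X\right) = 3 + W + 2 X$)
$K{\left(R \right)} = -15$ ($K{\left(R \right)} = - 3 \left(6 - \left(-2 - -3\right)\right) = - 3 \left(6 - \left(-2 + 3\right)\right) = - 3 \left(6 - 1\right) = \left(-3\right) 5 = -15$)
$\left(k{\left(-7,1 \right)} + K{\left(2 - 0 \right)}\right) 6 = \left(\left(3 - 7 + 2 \cdot 1\right) - 15\right) 6 = \left(\left(3 - 7 + 2\right) - 15\right) 6 = \left(-2 - 15\right) 6 = \left(-17\right) 6 = -102$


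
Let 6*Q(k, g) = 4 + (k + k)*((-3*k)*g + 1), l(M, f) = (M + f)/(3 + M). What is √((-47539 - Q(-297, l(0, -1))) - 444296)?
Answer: 377*I*√33/3 ≈ 721.9*I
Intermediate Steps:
l(M, f) = (M + f)/(3 + M)
Q(k, g) = ⅔ + k*(1 - 3*g*k)/3 (Q(k, g) = (4 + (k + k)*((-3*k)*g + 1))/6 = (4 + (2*k)*(-3*g*k + 1))/6 = (4 + (2*k)*(1 - 3*g*k))/6 = (4 + 2*k*(1 - 3*g*k))/6 = ⅔ + k*(1 - 3*g*k)/3)
√((-47539 - Q(-297, l(0, -1))) - 444296) = √((-47539 - (⅔ + (⅓)*(-297) - 1*(0 - 1)/(3 + 0)*(-297)²)) - 444296) = √((-47539 - (⅔ - 99 - 1*-1/3*88209)) - 444296) = √((-47539 - (⅔ - 99 - 1*(⅓)*(-1)*88209)) - 444296) = √((-47539 - (⅔ - 99 - 1*(-⅓)*88209)) - 444296) = √((-47539 - (⅔ - 99 + 29403)) - 444296) = √((-47539 - 1*87914/3) - 444296) = √((-47539 - 87914/3) - 444296) = √(-230531/3 - 444296) = √(-1563419/3) = 377*I*√33/3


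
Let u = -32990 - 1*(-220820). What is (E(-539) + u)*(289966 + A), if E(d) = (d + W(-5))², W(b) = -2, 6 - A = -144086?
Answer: 208569643638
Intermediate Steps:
A = 144092 (A = 6 - 1*(-144086) = 6 + 144086 = 144092)
u = 187830 (u = -32990 + 220820 = 187830)
E(d) = (-2 + d)² (E(d) = (d - 2)² = (-2 + d)²)
(E(-539) + u)*(289966 + A) = ((-2 - 539)² + 187830)*(289966 + 144092) = ((-541)² + 187830)*434058 = (292681 + 187830)*434058 = 480511*434058 = 208569643638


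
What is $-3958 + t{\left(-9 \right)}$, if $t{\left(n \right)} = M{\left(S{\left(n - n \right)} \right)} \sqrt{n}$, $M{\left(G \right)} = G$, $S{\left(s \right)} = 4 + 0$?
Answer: $-3958 + 12 i \approx -3958.0 + 12.0 i$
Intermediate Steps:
$S{\left(s \right)} = 4$
$t{\left(n \right)} = 4 \sqrt{n}$
$-3958 + t{\left(-9 \right)} = -3958 + 4 \sqrt{-9} = -3958 + 4 \cdot 3 i = -3958 + 12 i$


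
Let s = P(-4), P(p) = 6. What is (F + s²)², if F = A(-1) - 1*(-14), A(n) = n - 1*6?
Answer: 1849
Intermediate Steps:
A(n) = -6 + n (A(n) = n - 6 = -6 + n)
s = 6
F = 7 (F = (-6 - 1) - 1*(-14) = -7 + 14 = 7)
(F + s²)² = (7 + 6²)² = (7 + 36)² = 43² = 1849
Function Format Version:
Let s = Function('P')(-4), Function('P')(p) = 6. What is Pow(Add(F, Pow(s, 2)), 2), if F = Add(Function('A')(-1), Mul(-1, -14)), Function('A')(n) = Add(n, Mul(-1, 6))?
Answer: 1849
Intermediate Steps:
Function('A')(n) = Add(-6, n) (Function('A')(n) = Add(n, -6) = Add(-6, n))
s = 6
F = 7 (F = Add(Add(-6, -1), Mul(-1, -14)) = Add(-7, 14) = 7)
Pow(Add(F, Pow(s, 2)), 2) = Pow(Add(7, Pow(6, 2)), 2) = Pow(Add(7, 36), 2) = Pow(43, 2) = 1849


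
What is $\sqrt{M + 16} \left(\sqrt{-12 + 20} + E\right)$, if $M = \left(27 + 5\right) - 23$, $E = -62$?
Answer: $-310 + 10 \sqrt{2} \approx -295.86$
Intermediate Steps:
$M = 9$ ($M = 32 - 23 = 9$)
$\sqrt{M + 16} \left(\sqrt{-12 + 20} + E\right) = \sqrt{9 + 16} \left(\sqrt{-12 + 20} - 62\right) = \sqrt{25} \left(\sqrt{8} - 62\right) = 5 \left(2 \sqrt{2} - 62\right) = 5 \left(-62 + 2 \sqrt{2}\right) = -310 + 10 \sqrt{2}$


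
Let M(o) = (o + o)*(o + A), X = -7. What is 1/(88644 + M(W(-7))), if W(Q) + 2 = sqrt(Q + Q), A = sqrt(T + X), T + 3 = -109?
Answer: I/(2*(2*sqrt(119) + 4*sqrt(14) + 44312*I - 7*I*sqrt(34))) ≈ 1.1294e-5 + 9.384e-9*I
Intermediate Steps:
T = -112 (T = -3 - 109 = -112)
A = I*sqrt(119) (A = sqrt(-112 - 7) = sqrt(-119) = I*sqrt(119) ≈ 10.909*I)
W(Q) = -2 + sqrt(2)*sqrt(Q) (W(Q) = -2 + sqrt(Q + Q) = -2 + sqrt(2*Q) = -2 + sqrt(2)*sqrt(Q))
M(o) = 2*o*(o + I*sqrt(119)) (M(o) = (o + o)*(o + I*sqrt(119)) = (2*o)*(o + I*sqrt(119)) = 2*o*(o + I*sqrt(119)))
1/(88644 + M(W(-7))) = 1/(88644 + 2*(-2 + sqrt(2)*sqrt(-7))*((-2 + sqrt(2)*sqrt(-7)) + I*sqrt(119))) = 1/(88644 + 2*(-2 + sqrt(2)*(I*sqrt(7)))*((-2 + sqrt(2)*(I*sqrt(7))) + I*sqrt(119))) = 1/(88644 + 2*(-2 + I*sqrt(14))*((-2 + I*sqrt(14)) + I*sqrt(119))) = 1/(88644 + 2*(-2 + I*sqrt(14))*(-2 + I*sqrt(14) + I*sqrt(119)))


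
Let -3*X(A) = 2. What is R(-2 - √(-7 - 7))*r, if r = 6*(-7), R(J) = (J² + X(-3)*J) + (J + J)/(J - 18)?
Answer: 56*(-176*I - 65*√14)/(√14 - 20*I) ≈ 353.04 - 747.03*I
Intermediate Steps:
X(A) = -⅔ (X(A) = -⅓*2 = -⅔)
R(J) = J² - 2*J/3 + 2*J/(-18 + J) (R(J) = (J² - 2*J/3) + (J + J)/(J - 18) = (J² - 2*J/3) + (2*J)/(-18 + J) = (J² - 2*J/3) + 2*J/(-18 + J) = J² - 2*J/3 + 2*J/(-18 + J))
r = -42
R(-2 - √(-7 - 7))*r = ((-2 - √(-7 - 7))*(42 - 56*(-2 - √(-7 - 7)) + 3*(-2 - √(-7 - 7))²)/(3*(-18 + (-2 - √(-7 - 7)))))*(-42) = ((-2 - √(-14))*(42 - 56*(-2 - √(-14)) + 3*(-2 - √(-14))²)/(3*(-18 + (-2 - √(-14)))))*(-42) = ((-2 - I*√14)*(42 - 56*(-2 - I*√14) + 3*(-2 - I*√14)²)/(3*(-18 + (-2 - I*√14))))*(-42) = ((-2 - I*√14)*(42 + (112 + 56*I*√14) + 3*(-2 - I*√14)²)/(3*(-20 - I*√14)))*(-42) = ((-2 - I*√14)*(154 + 3*(-2 - I*√14)² + 56*I*√14)/(3*(-20 - I*√14)))*(-42) = -14*(-2 - I*√14)*(154 + 3*(-2 - I*√14)² + 56*I*√14)/(-20 - I*√14)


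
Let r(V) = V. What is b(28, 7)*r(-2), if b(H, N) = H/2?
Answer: -28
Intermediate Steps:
b(H, N) = H/2 (b(H, N) = H*(½) = H/2)
b(28, 7)*r(-2) = ((½)*28)*(-2) = 14*(-2) = -28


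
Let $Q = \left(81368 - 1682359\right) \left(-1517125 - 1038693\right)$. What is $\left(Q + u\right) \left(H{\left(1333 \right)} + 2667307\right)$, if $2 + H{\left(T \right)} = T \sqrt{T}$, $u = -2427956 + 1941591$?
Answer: $10914188303315519265 + 5454424225320909 \sqrt{1333} \approx 1.1113 \cdot 10^{19}$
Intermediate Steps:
$u = -486365$
$H{\left(T \right)} = -2 + T^{\frac{3}{2}}$ ($H{\left(T \right)} = -2 + T \sqrt{T} = -2 + T^{\frac{3}{2}}$)
$Q = 4091841615638$ ($Q = \left(-1600991\right) \left(-2555818\right) = 4091841615638$)
$\left(Q + u\right) \left(H{\left(1333 \right)} + 2667307\right) = \left(4091841615638 - 486365\right) \left(\left(-2 + 1333^{\frac{3}{2}}\right) + 2667307\right) = 4091841129273 \left(\left(-2 + 1333 \sqrt{1333}\right) + 2667307\right) = 4091841129273 \left(2667305 + 1333 \sqrt{1333}\right) = 10914188303315519265 + 5454424225320909 \sqrt{1333}$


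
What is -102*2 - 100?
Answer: -304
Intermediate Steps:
-102*2 - 100 = -204 - 100 = -304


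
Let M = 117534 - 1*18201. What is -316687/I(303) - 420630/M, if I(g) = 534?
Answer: -3520231799/5893758 ≈ -597.28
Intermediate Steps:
M = 99333 (M = 117534 - 18201 = 99333)
-316687/I(303) - 420630/M = -316687/534 - 420630/99333 = -316687*1/534 - 420630*1/99333 = -316687/534 - 140210/33111 = -3520231799/5893758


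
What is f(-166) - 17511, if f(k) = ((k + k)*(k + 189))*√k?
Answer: -17511 - 7636*I*√166 ≈ -17511.0 - 98383.0*I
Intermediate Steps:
f(k) = 2*k^(3/2)*(189 + k) (f(k) = ((2*k)*(189 + k))*√k = (2*k*(189 + k))*√k = 2*k^(3/2)*(189 + k))
f(-166) - 17511 = 2*(-166)^(3/2)*(189 - 166) - 17511 = 2*(-166*I*√166)*23 - 17511 = -7636*I*√166 - 17511 = -17511 - 7636*I*√166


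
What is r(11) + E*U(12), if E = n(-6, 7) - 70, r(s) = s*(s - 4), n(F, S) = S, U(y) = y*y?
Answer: -8995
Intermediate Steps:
U(y) = y²
r(s) = s*(-4 + s)
E = -63 (E = 7 - 70 = -63)
r(11) + E*U(12) = 11*(-4 + 11) - 63*12² = 11*7 - 63*144 = 77 - 9072 = -8995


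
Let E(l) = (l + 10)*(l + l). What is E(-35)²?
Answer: 3062500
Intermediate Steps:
E(l) = 2*l*(10 + l) (E(l) = (10 + l)*(2*l) = 2*l*(10 + l))
E(-35)² = (2*(-35)*(10 - 35))² = (2*(-35)*(-25))² = 1750² = 3062500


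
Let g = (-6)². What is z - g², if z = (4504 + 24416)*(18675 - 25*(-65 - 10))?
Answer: 594304704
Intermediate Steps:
g = 36
z = 594306000 (z = 28920*(18675 - 25*(-75)) = 28920*(18675 + 1875) = 28920*20550 = 594306000)
z - g² = 594306000 - 1*36² = 594306000 - 1*1296 = 594306000 - 1296 = 594304704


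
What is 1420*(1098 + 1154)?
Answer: 3197840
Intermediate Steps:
1420*(1098 + 1154) = 1420*2252 = 3197840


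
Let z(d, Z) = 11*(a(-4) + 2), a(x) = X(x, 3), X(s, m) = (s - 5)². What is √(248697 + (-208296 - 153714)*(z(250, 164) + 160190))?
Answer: 3*I*√6480072037 ≈ 2.415e+5*I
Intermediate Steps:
X(s, m) = (-5 + s)²
a(x) = (-5 + x)²
z(d, Z) = 913 (z(d, Z) = 11*((-5 - 4)² + 2) = 11*((-9)² + 2) = 11*(81 + 2) = 11*83 = 913)
√(248697 + (-208296 - 153714)*(z(250, 164) + 160190)) = √(248697 + (-208296 - 153714)*(913 + 160190)) = √(248697 - 362010*161103) = √(248697 - 58320897030) = √(-58320648333) = 3*I*√6480072037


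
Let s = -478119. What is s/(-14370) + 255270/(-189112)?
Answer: 7229150869/226461620 ≈ 31.922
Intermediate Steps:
s/(-14370) + 255270/(-189112) = -478119/(-14370) + 255270/(-189112) = -478119*(-1/14370) + 255270*(-1/189112) = 159373/4790 - 127635/94556 = 7229150869/226461620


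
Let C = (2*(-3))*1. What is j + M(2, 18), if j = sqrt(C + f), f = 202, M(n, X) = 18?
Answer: 32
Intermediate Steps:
C = -6 (C = -6*1 = -6)
j = 14 (j = sqrt(-6 + 202) = sqrt(196) = 14)
j + M(2, 18) = 14 + 18 = 32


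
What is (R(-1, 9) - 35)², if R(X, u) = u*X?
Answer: 1936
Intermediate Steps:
R(X, u) = X*u
(R(-1, 9) - 35)² = (-1*9 - 35)² = (-9 - 35)² = (-44)² = 1936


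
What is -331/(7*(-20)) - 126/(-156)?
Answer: 5773/1820 ≈ 3.1720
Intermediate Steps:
-331/(7*(-20)) - 126/(-156) = -331/(-140) - 126*(-1/156) = -331*(-1/140) + 21/26 = 331/140 + 21/26 = 5773/1820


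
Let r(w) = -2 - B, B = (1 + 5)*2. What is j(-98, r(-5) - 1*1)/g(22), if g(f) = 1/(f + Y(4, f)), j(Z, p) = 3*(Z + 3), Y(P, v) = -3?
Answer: -5415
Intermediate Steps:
B = 12 (B = 6*2 = 12)
r(w) = -14 (r(w) = -2 - 1*12 = -2 - 12 = -14)
j(Z, p) = 9 + 3*Z (j(Z, p) = 3*(3 + Z) = 9 + 3*Z)
g(f) = 1/(-3 + f) (g(f) = 1/(f - 3) = 1/(-3 + f))
j(-98, r(-5) - 1*1)/g(22) = (9 + 3*(-98))/(1/(-3 + 22)) = (9 - 294)/(1/19) = -285/1/19 = -285*19 = -5415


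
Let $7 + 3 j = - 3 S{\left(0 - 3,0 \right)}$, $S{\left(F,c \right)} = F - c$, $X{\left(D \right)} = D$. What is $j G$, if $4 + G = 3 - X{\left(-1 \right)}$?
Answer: $0$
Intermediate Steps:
$G = 0$ ($G = -4 + \left(3 - -1\right) = -4 + \left(3 + 1\right) = -4 + 4 = 0$)
$j = \frac{2}{3}$ ($j = - \frac{7}{3} + \frac{\left(-3\right) \left(\left(0 - 3\right) - 0\right)}{3} = - \frac{7}{3} + \frac{\left(-3\right) \left(\left(0 - 3\right) + 0\right)}{3} = - \frac{7}{3} + \frac{\left(-3\right) \left(-3 + 0\right)}{3} = - \frac{7}{3} + \frac{\left(-3\right) \left(-3\right)}{3} = - \frac{7}{3} + \frac{1}{3} \cdot 9 = - \frac{7}{3} + 3 = \frac{2}{3} \approx 0.66667$)
$j G = \frac{2}{3} \cdot 0 = 0$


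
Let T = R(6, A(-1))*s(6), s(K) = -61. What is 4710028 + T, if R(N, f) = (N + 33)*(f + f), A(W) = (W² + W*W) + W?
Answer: 4705270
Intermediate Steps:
A(W) = W + 2*W² (A(W) = (W² + W²) + W = 2*W² + W = W + 2*W²)
R(N, f) = 2*f*(33 + N) (R(N, f) = (33 + N)*(2*f) = 2*f*(33 + N))
T = -4758 (T = (2*(-(1 + 2*(-1)))*(33 + 6))*(-61) = (2*(-(1 - 2))*39)*(-61) = (2*(-1*(-1))*39)*(-61) = (2*1*39)*(-61) = 78*(-61) = -4758)
4710028 + T = 4710028 - 4758 = 4705270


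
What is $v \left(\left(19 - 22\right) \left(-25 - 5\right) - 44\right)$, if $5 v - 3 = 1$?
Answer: $\frac{184}{5} \approx 36.8$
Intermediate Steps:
$v = \frac{4}{5}$ ($v = \frac{3}{5} + \frac{1}{5} \cdot 1 = \frac{3}{5} + \frac{1}{5} = \frac{4}{5} \approx 0.8$)
$v \left(\left(19 - 22\right) \left(-25 - 5\right) - 44\right) = \frac{4 \left(\left(19 - 22\right) \left(-25 - 5\right) - 44\right)}{5} = \frac{4 \left(\left(-3\right) \left(-30\right) - 44\right)}{5} = \frac{4 \left(90 - 44\right)}{5} = \frac{4}{5} \cdot 46 = \frac{184}{5}$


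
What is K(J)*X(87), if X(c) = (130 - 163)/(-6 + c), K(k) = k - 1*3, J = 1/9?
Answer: 286/243 ≈ 1.1770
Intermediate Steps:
J = ⅑ ≈ 0.11111
K(k) = -3 + k (K(k) = k - 3 = -3 + k)
X(c) = -33/(-6 + c)
K(J)*X(87) = (-3 + ⅑)*(-33/(-6 + 87)) = -(-286)/(3*81) = -26/9*(-11/27) = 286/243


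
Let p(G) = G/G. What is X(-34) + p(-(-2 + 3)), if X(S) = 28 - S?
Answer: 63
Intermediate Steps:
p(G) = 1
X(-34) + p(-(-2 + 3)) = (28 - 1*(-34)) + 1 = (28 + 34) + 1 = 62 + 1 = 63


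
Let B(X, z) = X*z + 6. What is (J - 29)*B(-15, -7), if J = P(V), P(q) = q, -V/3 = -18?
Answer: 2775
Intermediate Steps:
V = 54 (V = -3*(-18) = 54)
B(X, z) = 6 + X*z
J = 54
(J - 29)*B(-15, -7) = (54 - 29)*(6 - 15*(-7)) = 25*(6 + 105) = 25*111 = 2775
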